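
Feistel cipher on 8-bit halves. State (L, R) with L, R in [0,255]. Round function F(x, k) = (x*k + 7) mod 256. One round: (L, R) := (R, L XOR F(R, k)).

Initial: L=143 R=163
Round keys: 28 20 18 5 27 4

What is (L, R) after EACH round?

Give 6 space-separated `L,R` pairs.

Answer: 163,84 84,52 52,251 251,218 218,254 254,37

Derivation:
Round 1 (k=28): L=163 R=84
Round 2 (k=20): L=84 R=52
Round 3 (k=18): L=52 R=251
Round 4 (k=5): L=251 R=218
Round 5 (k=27): L=218 R=254
Round 6 (k=4): L=254 R=37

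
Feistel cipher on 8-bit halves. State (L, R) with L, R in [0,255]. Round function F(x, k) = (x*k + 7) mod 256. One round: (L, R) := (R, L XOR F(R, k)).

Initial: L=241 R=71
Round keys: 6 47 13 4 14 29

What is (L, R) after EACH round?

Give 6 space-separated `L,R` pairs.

Round 1 (k=6): L=71 R=64
Round 2 (k=47): L=64 R=128
Round 3 (k=13): L=128 R=199
Round 4 (k=4): L=199 R=163
Round 5 (k=14): L=163 R=54
Round 6 (k=29): L=54 R=134

Answer: 71,64 64,128 128,199 199,163 163,54 54,134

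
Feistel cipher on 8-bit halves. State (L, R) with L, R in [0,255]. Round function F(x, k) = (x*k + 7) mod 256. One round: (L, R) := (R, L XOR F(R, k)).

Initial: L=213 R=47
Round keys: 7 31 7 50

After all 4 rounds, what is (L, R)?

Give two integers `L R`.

Round 1 (k=7): L=47 R=133
Round 2 (k=31): L=133 R=13
Round 3 (k=7): L=13 R=231
Round 4 (k=50): L=231 R=40

Answer: 231 40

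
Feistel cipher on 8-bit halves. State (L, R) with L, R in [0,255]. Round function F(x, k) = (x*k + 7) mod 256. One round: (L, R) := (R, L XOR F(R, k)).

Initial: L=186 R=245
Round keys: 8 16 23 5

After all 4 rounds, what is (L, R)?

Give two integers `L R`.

Answer: 128 37

Derivation:
Round 1 (k=8): L=245 R=21
Round 2 (k=16): L=21 R=162
Round 3 (k=23): L=162 R=128
Round 4 (k=5): L=128 R=37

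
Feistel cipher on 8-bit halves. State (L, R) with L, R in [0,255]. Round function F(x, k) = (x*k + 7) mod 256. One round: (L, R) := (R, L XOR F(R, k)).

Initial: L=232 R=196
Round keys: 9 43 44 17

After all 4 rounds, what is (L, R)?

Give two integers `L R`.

Round 1 (k=9): L=196 R=3
Round 2 (k=43): L=3 R=76
Round 3 (k=44): L=76 R=20
Round 4 (k=17): L=20 R=23

Answer: 20 23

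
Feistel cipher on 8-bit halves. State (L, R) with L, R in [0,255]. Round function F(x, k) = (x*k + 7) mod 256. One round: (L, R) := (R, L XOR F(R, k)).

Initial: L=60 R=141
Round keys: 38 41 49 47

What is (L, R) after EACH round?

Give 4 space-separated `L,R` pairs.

Round 1 (k=38): L=141 R=201
Round 2 (k=41): L=201 R=181
Round 3 (k=49): L=181 R=101
Round 4 (k=47): L=101 R=39

Answer: 141,201 201,181 181,101 101,39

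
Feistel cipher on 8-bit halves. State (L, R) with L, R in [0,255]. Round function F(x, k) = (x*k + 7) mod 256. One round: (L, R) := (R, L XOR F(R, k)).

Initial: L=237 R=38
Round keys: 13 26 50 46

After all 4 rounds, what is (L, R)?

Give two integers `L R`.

Round 1 (k=13): L=38 R=24
Round 2 (k=26): L=24 R=81
Round 3 (k=50): L=81 R=193
Round 4 (k=46): L=193 R=228

Answer: 193 228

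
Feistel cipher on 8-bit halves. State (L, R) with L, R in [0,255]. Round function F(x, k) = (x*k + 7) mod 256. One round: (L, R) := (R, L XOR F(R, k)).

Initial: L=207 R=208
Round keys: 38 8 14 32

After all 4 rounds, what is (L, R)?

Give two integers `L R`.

Round 1 (k=38): L=208 R=40
Round 2 (k=8): L=40 R=151
Round 3 (k=14): L=151 R=97
Round 4 (k=32): L=97 R=176

Answer: 97 176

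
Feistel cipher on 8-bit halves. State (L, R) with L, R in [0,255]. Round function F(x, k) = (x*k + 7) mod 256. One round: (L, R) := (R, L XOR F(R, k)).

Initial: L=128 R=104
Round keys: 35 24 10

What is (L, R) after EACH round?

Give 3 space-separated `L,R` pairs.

Round 1 (k=35): L=104 R=191
Round 2 (k=24): L=191 R=135
Round 3 (k=10): L=135 R=242

Answer: 104,191 191,135 135,242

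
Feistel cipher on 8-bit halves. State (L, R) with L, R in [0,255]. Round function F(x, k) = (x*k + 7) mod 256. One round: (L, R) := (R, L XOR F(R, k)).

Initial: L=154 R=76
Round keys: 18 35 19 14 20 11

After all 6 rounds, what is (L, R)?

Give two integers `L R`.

Round 1 (k=18): L=76 R=197
Round 2 (k=35): L=197 R=186
Round 3 (k=19): L=186 R=16
Round 4 (k=14): L=16 R=93
Round 5 (k=20): L=93 R=91
Round 6 (k=11): L=91 R=173

Answer: 91 173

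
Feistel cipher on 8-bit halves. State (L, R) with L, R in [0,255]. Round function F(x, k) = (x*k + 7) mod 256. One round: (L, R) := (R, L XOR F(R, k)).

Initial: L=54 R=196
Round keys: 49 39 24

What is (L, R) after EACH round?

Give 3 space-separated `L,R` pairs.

Round 1 (k=49): L=196 R=189
Round 2 (k=39): L=189 R=22
Round 3 (k=24): L=22 R=170

Answer: 196,189 189,22 22,170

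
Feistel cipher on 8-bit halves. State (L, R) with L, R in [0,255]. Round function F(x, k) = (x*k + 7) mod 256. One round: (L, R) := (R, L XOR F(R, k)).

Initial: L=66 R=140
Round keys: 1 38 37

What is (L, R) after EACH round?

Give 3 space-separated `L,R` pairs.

Round 1 (k=1): L=140 R=209
Round 2 (k=38): L=209 R=129
Round 3 (k=37): L=129 R=125

Answer: 140,209 209,129 129,125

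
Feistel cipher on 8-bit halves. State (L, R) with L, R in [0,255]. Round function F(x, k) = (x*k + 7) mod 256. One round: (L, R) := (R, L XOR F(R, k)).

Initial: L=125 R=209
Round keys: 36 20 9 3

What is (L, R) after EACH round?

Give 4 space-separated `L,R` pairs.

Answer: 209,22 22,110 110,243 243,142

Derivation:
Round 1 (k=36): L=209 R=22
Round 2 (k=20): L=22 R=110
Round 3 (k=9): L=110 R=243
Round 4 (k=3): L=243 R=142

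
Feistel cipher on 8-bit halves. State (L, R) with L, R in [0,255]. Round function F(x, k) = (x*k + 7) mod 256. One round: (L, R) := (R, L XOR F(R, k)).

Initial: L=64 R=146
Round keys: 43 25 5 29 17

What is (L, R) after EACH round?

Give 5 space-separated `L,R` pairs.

Round 1 (k=43): L=146 R=205
Round 2 (k=25): L=205 R=158
Round 3 (k=5): L=158 R=208
Round 4 (k=29): L=208 R=9
Round 5 (k=17): L=9 R=112

Answer: 146,205 205,158 158,208 208,9 9,112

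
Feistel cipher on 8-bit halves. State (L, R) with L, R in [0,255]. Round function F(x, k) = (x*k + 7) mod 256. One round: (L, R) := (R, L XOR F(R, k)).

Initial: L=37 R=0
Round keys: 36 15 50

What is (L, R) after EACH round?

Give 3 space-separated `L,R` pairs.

Answer: 0,34 34,5 5,35

Derivation:
Round 1 (k=36): L=0 R=34
Round 2 (k=15): L=34 R=5
Round 3 (k=50): L=5 R=35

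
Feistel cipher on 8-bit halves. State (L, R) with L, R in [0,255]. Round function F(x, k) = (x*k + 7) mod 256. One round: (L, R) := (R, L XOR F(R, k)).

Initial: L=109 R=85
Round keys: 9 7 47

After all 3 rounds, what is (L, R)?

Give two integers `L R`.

Answer: 179 141

Derivation:
Round 1 (k=9): L=85 R=105
Round 2 (k=7): L=105 R=179
Round 3 (k=47): L=179 R=141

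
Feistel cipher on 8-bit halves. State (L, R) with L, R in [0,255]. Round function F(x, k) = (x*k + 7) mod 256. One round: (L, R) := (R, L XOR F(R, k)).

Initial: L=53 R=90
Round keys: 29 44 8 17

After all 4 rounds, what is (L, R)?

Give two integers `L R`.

Round 1 (k=29): L=90 R=12
Round 2 (k=44): L=12 R=77
Round 3 (k=8): L=77 R=99
Round 4 (k=17): L=99 R=215

Answer: 99 215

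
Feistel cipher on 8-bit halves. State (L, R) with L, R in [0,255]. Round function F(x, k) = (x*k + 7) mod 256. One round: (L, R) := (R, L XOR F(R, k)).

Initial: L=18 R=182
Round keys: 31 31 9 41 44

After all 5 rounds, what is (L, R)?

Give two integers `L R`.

Answer: 211 33

Derivation:
Round 1 (k=31): L=182 R=3
Round 2 (k=31): L=3 R=210
Round 3 (k=9): L=210 R=106
Round 4 (k=41): L=106 R=211
Round 5 (k=44): L=211 R=33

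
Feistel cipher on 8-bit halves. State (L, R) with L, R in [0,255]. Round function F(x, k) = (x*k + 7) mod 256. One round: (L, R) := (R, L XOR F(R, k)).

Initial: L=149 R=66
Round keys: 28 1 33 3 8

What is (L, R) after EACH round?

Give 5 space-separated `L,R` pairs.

Answer: 66,170 170,243 243,240 240,36 36,215

Derivation:
Round 1 (k=28): L=66 R=170
Round 2 (k=1): L=170 R=243
Round 3 (k=33): L=243 R=240
Round 4 (k=3): L=240 R=36
Round 5 (k=8): L=36 R=215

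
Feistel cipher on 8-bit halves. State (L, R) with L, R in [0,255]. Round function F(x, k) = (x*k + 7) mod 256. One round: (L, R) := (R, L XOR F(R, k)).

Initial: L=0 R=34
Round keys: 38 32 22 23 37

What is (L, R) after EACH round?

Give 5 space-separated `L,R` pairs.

Answer: 34,19 19,69 69,230 230,244 244,173

Derivation:
Round 1 (k=38): L=34 R=19
Round 2 (k=32): L=19 R=69
Round 3 (k=22): L=69 R=230
Round 4 (k=23): L=230 R=244
Round 5 (k=37): L=244 R=173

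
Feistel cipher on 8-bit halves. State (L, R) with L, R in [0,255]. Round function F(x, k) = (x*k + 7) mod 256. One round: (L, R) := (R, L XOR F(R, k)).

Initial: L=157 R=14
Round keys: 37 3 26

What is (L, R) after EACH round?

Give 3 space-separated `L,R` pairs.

Answer: 14,144 144,185 185,65

Derivation:
Round 1 (k=37): L=14 R=144
Round 2 (k=3): L=144 R=185
Round 3 (k=26): L=185 R=65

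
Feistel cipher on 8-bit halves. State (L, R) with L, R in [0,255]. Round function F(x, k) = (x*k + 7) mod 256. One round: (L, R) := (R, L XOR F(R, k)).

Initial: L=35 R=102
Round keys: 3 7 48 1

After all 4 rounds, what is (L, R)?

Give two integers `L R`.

Round 1 (k=3): L=102 R=26
Round 2 (k=7): L=26 R=219
Round 3 (k=48): L=219 R=13
Round 4 (k=1): L=13 R=207

Answer: 13 207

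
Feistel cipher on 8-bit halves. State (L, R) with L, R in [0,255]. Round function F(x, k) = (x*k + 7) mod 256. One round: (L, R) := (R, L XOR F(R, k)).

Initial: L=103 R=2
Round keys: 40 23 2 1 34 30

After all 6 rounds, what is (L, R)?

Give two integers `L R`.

Answer: 224 154

Derivation:
Round 1 (k=40): L=2 R=48
Round 2 (k=23): L=48 R=85
Round 3 (k=2): L=85 R=129
Round 4 (k=1): L=129 R=221
Round 5 (k=34): L=221 R=224
Round 6 (k=30): L=224 R=154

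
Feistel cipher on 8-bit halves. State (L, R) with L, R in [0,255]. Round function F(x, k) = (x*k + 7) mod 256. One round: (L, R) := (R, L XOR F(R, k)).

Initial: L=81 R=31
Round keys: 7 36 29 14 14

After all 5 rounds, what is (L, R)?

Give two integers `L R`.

Round 1 (k=7): L=31 R=177
Round 2 (k=36): L=177 R=244
Round 3 (k=29): L=244 R=26
Round 4 (k=14): L=26 R=135
Round 5 (k=14): L=135 R=115

Answer: 135 115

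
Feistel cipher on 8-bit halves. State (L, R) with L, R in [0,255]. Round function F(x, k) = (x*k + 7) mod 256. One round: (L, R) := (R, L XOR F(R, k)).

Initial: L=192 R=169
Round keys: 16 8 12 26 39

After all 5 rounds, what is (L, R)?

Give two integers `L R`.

Round 1 (k=16): L=169 R=87
Round 2 (k=8): L=87 R=22
Round 3 (k=12): L=22 R=88
Round 4 (k=26): L=88 R=225
Round 5 (k=39): L=225 R=22

Answer: 225 22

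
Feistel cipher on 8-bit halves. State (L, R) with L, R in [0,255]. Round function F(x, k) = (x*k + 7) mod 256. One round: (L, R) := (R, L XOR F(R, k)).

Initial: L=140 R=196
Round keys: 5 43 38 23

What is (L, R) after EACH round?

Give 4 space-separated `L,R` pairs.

Round 1 (k=5): L=196 R=87
Round 2 (k=43): L=87 R=96
Round 3 (k=38): L=96 R=16
Round 4 (k=23): L=16 R=23

Answer: 196,87 87,96 96,16 16,23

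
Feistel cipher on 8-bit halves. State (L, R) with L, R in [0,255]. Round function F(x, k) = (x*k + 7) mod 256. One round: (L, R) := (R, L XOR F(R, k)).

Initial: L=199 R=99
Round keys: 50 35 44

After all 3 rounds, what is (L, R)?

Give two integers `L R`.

Answer: 118 213

Derivation:
Round 1 (k=50): L=99 R=154
Round 2 (k=35): L=154 R=118
Round 3 (k=44): L=118 R=213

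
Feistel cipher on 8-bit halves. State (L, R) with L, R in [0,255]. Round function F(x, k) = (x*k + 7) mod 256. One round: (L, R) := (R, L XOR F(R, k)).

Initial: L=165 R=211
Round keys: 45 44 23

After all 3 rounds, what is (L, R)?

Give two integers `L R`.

Round 1 (k=45): L=211 R=187
Round 2 (k=44): L=187 R=248
Round 3 (k=23): L=248 R=244

Answer: 248 244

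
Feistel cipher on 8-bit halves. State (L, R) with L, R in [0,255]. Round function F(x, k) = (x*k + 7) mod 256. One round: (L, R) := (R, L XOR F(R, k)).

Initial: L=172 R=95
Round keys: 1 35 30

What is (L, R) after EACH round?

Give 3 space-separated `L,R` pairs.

Round 1 (k=1): L=95 R=202
Round 2 (k=35): L=202 R=250
Round 3 (k=30): L=250 R=153

Answer: 95,202 202,250 250,153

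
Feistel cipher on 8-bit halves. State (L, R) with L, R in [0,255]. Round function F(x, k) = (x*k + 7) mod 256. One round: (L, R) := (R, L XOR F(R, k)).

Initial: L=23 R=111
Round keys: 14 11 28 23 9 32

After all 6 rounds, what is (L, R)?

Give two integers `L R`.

Round 1 (k=14): L=111 R=14
Round 2 (k=11): L=14 R=206
Round 3 (k=28): L=206 R=129
Round 4 (k=23): L=129 R=80
Round 5 (k=9): L=80 R=86
Round 6 (k=32): L=86 R=151

Answer: 86 151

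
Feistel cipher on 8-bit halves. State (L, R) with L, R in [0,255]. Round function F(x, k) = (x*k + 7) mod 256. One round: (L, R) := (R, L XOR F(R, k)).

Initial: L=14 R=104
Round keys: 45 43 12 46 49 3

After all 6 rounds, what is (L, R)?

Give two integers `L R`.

Round 1 (k=45): L=104 R=65
Round 2 (k=43): L=65 R=154
Round 3 (k=12): L=154 R=126
Round 4 (k=46): L=126 R=49
Round 5 (k=49): L=49 R=22
Round 6 (k=3): L=22 R=120

Answer: 22 120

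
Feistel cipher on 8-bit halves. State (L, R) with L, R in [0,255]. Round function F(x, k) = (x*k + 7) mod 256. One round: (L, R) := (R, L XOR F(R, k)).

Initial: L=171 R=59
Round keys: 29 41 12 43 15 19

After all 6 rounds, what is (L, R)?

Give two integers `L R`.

Round 1 (k=29): L=59 R=29
Round 2 (k=41): L=29 R=151
Round 3 (k=12): L=151 R=6
Round 4 (k=43): L=6 R=158
Round 5 (k=15): L=158 R=79
Round 6 (k=19): L=79 R=122

Answer: 79 122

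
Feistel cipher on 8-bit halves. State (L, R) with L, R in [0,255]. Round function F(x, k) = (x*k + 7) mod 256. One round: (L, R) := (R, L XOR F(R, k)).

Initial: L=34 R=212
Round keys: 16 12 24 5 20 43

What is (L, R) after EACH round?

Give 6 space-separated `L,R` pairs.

Answer: 212,101 101,23 23,74 74,110 110,213 213,160

Derivation:
Round 1 (k=16): L=212 R=101
Round 2 (k=12): L=101 R=23
Round 3 (k=24): L=23 R=74
Round 4 (k=5): L=74 R=110
Round 5 (k=20): L=110 R=213
Round 6 (k=43): L=213 R=160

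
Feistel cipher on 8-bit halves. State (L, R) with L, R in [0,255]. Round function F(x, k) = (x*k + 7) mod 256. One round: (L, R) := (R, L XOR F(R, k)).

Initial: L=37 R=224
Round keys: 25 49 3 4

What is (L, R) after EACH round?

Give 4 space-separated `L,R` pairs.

Answer: 224,194 194,201 201,160 160,78

Derivation:
Round 1 (k=25): L=224 R=194
Round 2 (k=49): L=194 R=201
Round 3 (k=3): L=201 R=160
Round 4 (k=4): L=160 R=78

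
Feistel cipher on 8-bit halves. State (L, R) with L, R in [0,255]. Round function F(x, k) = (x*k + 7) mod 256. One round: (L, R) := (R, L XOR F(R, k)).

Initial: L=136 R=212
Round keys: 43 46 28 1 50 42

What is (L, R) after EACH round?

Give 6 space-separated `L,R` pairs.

Round 1 (k=43): L=212 R=43
Round 2 (k=46): L=43 R=21
Round 3 (k=28): L=21 R=120
Round 4 (k=1): L=120 R=106
Round 5 (k=50): L=106 R=195
Round 6 (k=42): L=195 R=111

Answer: 212,43 43,21 21,120 120,106 106,195 195,111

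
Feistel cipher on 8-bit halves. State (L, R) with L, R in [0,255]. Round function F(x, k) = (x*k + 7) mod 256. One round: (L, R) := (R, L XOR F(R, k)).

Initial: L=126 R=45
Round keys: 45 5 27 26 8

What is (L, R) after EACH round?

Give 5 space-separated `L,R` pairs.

Round 1 (k=45): L=45 R=142
Round 2 (k=5): L=142 R=224
Round 3 (k=27): L=224 R=41
Round 4 (k=26): L=41 R=209
Round 5 (k=8): L=209 R=166

Answer: 45,142 142,224 224,41 41,209 209,166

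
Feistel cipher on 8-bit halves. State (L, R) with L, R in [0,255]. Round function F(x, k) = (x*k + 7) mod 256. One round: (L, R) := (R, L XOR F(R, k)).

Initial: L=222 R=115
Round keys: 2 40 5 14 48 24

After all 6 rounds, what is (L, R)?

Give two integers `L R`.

Answer: 231 4

Derivation:
Round 1 (k=2): L=115 R=51
Round 2 (k=40): L=51 R=140
Round 3 (k=5): L=140 R=240
Round 4 (k=14): L=240 R=171
Round 5 (k=48): L=171 R=231
Round 6 (k=24): L=231 R=4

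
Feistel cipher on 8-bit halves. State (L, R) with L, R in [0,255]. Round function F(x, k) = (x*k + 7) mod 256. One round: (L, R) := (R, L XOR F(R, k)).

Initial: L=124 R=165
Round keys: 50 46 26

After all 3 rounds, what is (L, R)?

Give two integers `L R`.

Answer: 88 202

Derivation:
Round 1 (k=50): L=165 R=61
Round 2 (k=46): L=61 R=88
Round 3 (k=26): L=88 R=202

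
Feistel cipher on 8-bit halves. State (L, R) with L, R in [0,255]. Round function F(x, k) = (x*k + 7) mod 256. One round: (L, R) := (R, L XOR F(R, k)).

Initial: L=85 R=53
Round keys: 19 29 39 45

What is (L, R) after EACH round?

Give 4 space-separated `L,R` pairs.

Round 1 (k=19): L=53 R=163
Round 2 (k=29): L=163 R=75
Round 3 (k=39): L=75 R=215
Round 4 (k=45): L=215 R=153

Answer: 53,163 163,75 75,215 215,153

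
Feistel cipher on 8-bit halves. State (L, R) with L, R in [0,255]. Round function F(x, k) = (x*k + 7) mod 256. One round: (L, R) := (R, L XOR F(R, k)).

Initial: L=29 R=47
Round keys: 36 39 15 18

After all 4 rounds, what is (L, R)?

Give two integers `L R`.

Round 1 (k=36): L=47 R=190
Round 2 (k=39): L=190 R=214
Round 3 (k=15): L=214 R=47
Round 4 (k=18): L=47 R=131

Answer: 47 131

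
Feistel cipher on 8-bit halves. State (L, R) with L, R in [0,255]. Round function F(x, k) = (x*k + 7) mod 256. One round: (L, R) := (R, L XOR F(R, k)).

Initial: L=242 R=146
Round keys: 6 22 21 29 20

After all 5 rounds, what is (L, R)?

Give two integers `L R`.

Round 1 (k=6): L=146 R=129
Round 2 (k=22): L=129 R=143
Round 3 (k=21): L=143 R=67
Round 4 (k=29): L=67 R=17
Round 5 (k=20): L=17 R=24

Answer: 17 24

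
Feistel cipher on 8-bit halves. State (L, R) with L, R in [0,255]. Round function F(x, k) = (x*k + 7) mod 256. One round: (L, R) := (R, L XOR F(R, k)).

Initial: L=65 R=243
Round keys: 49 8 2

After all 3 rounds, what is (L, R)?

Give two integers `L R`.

Answer: 172 148

Derivation:
Round 1 (k=49): L=243 R=203
Round 2 (k=8): L=203 R=172
Round 3 (k=2): L=172 R=148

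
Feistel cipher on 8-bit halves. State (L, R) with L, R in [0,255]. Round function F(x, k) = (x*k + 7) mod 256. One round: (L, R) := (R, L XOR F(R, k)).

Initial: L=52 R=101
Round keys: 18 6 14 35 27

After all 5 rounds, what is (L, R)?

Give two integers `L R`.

Round 1 (k=18): L=101 R=21
Round 2 (k=6): L=21 R=224
Round 3 (k=14): L=224 R=82
Round 4 (k=35): L=82 R=221
Round 5 (k=27): L=221 R=4

Answer: 221 4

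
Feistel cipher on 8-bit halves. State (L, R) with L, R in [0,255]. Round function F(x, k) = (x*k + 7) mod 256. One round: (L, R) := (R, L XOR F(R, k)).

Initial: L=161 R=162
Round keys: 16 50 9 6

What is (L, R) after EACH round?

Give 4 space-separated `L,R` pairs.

Round 1 (k=16): L=162 R=134
Round 2 (k=50): L=134 R=145
Round 3 (k=9): L=145 R=166
Round 4 (k=6): L=166 R=122

Answer: 162,134 134,145 145,166 166,122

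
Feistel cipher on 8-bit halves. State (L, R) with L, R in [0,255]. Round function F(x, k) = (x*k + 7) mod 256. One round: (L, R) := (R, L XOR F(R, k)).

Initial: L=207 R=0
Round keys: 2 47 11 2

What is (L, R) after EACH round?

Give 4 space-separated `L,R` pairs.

Round 1 (k=2): L=0 R=200
Round 2 (k=47): L=200 R=191
Round 3 (k=11): L=191 R=244
Round 4 (k=2): L=244 R=80

Answer: 0,200 200,191 191,244 244,80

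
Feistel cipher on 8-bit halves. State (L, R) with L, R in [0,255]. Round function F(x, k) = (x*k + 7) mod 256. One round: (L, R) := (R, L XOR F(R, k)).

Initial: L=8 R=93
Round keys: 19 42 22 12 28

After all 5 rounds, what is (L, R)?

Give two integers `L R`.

Answer: 125 206

Derivation:
Round 1 (k=19): L=93 R=230
Round 2 (k=42): L=230 R=158
Round 3 (k=22): L=158 R=125
Round 4 (k=12): L=125 R=125
Round 5 (k=28): L=125 R=206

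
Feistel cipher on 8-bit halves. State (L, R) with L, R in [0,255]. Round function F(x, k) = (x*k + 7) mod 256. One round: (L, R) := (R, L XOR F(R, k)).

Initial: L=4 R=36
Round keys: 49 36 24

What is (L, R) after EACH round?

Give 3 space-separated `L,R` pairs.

Round 1 (k=49): L=36 R=239
Round 2 (k=36): L=239 R=135
Round 3 (k=24): L=135 R=64

Answer: 36,239 239,135 135,64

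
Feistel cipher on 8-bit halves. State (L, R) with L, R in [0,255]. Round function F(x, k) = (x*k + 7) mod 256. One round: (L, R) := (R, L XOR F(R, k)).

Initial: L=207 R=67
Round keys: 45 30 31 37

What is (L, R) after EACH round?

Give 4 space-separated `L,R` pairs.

Round 1 (k=45): L=67 R=1
Round 2 (k=30): L=1 R=102
Round 3 (k=31): L=102 R=96
Round 4 (k=37): L=96 R=129

Answer: 67,1 1,102 102,96 96,129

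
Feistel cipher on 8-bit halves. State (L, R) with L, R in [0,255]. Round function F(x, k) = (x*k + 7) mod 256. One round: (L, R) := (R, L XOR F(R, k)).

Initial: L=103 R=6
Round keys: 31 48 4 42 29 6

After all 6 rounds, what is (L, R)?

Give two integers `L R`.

Answer: 2 91

Derivation:
Round 1 (k=31): L=6 R=166
Round 2 (k=48): L=166 R=33
Round 3 (k=4): L=33 R=45
Round 4 (k=42): L=45 R=72
Round 5 (k=29): L=72 R=2
Round 6 (k=6): L=2 R=91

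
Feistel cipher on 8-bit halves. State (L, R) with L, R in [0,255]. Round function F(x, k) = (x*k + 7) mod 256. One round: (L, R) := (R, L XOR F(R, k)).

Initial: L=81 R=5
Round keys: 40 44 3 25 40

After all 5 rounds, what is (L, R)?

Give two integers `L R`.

Round 1 (k=40): L=5 R=158
Round 2 (k=44): L=158 R=42
Round 3 (k=3): L=42 R=27
Round 4 (k=25): L=27 R=128
Round 5 (k=40): L=128 R=28

Answer: 128 28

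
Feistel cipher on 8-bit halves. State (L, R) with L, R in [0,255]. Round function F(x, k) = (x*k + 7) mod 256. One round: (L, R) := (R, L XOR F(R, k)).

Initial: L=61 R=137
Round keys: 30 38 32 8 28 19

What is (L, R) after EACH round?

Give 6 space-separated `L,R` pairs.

Round 1 (k=30): L=137 R=40
Round 2 (k=38): L=40 R=126
Round 3 (k=32): L=126 R=239
Round 4 (k=8): L=239 R=1
Round 5 (k=28): L=1 R=204
Round 6 (k=19): L=204 R=42

Answer: 137,40 40,126 126,239 239,1 1,204 204,42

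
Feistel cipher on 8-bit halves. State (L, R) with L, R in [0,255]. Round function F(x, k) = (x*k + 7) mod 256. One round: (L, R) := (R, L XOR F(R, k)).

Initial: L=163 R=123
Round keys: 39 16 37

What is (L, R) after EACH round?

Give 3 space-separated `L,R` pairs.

Round 1 (k=39): L=123 R=103
Round 2 (k=16): L=103 R=12
Round 3 (k=37): L=12 R=164

Answer: 123,103 103,12 12,164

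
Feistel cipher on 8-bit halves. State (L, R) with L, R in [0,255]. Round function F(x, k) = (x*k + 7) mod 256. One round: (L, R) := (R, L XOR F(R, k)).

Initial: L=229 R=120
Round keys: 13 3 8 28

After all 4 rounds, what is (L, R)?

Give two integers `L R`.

Round 1 (k=13): L=120 R=250
Round 2 (k=3): L=250 R=141
Round 3 (k=8): L=141 R=149
Round 4 (k=28): L=149 R=222

Answer: 149 222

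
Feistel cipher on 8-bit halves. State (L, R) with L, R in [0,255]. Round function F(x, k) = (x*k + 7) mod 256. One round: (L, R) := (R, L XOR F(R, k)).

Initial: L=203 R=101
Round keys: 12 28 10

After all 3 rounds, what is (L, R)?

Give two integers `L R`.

Round 1 (k=12): L=101 R=8
Round 2 (k=28): L=8 R=130
Round 3 (k=10): L=130 R=19

Answer: 130 19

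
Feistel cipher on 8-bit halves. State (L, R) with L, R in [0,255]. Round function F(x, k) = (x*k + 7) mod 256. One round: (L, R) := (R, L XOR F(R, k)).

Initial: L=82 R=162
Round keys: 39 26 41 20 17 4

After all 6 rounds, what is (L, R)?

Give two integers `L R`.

Round 1 (k=39): L=162 R=231
Round 2 (k=26): L=231 R=223
Round 3 (k=41): L=223 R=89
Round 4 (k=20): L=89 R=36
Round 5 (k=17): L=36 R=50
Round 6 (k=4): L=50 R=235

Answer: 50 235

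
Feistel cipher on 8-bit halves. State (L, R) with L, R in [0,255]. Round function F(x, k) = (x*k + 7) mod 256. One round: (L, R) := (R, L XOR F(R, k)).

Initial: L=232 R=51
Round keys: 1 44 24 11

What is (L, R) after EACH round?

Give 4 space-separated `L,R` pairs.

Round 1 (k=1): L=51 R=210
Round 2 (k=44): L=210 R=44
Round 3 (k=24): L=44 R=245
Round 4 (k=11): L=245 R=162

Answer: 51,210 210,44 44,245 245,162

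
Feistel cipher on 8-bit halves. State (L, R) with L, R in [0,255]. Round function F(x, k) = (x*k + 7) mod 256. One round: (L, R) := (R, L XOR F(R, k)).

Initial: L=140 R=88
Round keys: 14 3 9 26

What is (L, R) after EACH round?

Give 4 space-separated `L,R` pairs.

Round 1 (k=14): L=88 R=91
Round 2 (k=3): L=91 R=64
Round 3 (k=9): L=64 R=28
Round 4 (k=26): L=28 R=159

Answer: 88,91 91,64 64,28 28,159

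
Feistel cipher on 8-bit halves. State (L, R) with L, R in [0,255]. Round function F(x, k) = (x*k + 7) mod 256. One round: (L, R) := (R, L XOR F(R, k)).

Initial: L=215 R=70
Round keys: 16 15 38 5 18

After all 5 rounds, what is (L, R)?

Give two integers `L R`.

Answer: 41 212

Derivation:
Round 1 (k=16): L=70 R=176
Round 2 (k=15): L=176 R=17
Round 3 (k=38): L=17 R=61
Round 4 (k=5): L=61 R=41
Round 5 (k=18): L=41 R=212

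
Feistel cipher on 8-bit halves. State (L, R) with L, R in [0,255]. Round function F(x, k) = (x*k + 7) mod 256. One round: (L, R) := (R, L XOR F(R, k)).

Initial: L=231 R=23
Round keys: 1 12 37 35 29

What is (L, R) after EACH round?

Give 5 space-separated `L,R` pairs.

Round 1 (k=1): L=23 R=249
Round 2 (k=12): L=249 R=164
Round 3 (k=37): L=164 R=66
Round 4 (k=35): L=66 R=169
Round 5 (k=29): L=169 R=110

Answer: 23,249 249,164 164,66 66,169 169,110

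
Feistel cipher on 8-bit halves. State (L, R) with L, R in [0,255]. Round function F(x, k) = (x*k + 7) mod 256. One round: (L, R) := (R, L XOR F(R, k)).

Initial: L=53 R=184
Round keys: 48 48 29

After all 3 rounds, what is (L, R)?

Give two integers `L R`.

Round 1 (k=48): L=184 R=178
Round 2 (k=48): L=178 R=223
Round 3 (k=29): L=223 R=248

Answer: 223 248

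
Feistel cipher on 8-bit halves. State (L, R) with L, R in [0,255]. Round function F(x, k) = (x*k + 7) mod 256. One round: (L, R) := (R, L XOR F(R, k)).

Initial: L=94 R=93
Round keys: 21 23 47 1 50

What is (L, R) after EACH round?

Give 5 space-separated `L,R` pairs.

Round 1 (k=21): L=93 R=246
Round 2 (k=23): L=246 R=124
Round 3 (k=47): L=124 R=61
Round 4 (k=1): L=61 R=56
Round 5 (k=50): L=56 R=202

Answer: 93,246 246,124 124,61 61,56 56,202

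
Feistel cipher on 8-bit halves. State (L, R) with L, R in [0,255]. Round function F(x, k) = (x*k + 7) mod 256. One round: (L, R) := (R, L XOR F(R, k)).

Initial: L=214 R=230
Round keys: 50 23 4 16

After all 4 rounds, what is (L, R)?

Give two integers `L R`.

Answer: 210 155

Derivation:
Round 1 (k=50): L=230 R=37
Round 2 (k=23): L=37 R=188
Round 3 (k=4): L=188 R=210
Round 4 (k=16): L=210 R=155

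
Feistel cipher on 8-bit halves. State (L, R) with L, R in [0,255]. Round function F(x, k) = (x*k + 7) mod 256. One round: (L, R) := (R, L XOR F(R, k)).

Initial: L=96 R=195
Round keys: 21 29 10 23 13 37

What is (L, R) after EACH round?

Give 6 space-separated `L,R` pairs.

Answer: 195,102 102,86 86,5 5,44 44,70 70,9

Derivation:
Round 1 (k=21): L=195 R=102
Round 2 (k=29): L=102 R=86
Round 3 (k=10): L=86 R=5
Round 4 (k=23): L=5 R=44
Round 5 (k=13): L=44 R=70
Round 6 (k=37): L=70 R=9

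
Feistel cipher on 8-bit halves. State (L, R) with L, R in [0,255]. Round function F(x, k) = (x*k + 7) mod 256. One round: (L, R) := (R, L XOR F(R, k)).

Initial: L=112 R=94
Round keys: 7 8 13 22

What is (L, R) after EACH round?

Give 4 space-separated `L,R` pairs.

Answer: 94,233 233,17 17,13 13,52

Derivation:
Round 1 (k=7): L=94 R=233
Round 2 (k=8): L=233 R=17
Round 3 (k=13): L=17 R=13
Round 4 (k=22): L=13 R=52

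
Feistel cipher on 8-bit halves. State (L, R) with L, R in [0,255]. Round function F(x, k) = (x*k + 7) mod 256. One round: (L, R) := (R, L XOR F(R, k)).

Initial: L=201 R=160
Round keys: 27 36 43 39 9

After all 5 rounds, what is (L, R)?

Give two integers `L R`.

Answer: 90 99

Derivation:
Round 1 (k=27): L=160 R=46
Round 2 (k=36): L=46 R=223
Round 3 (k=43): L=223 R=82
Round 4 (k=39): L=82 R=90
Round 5 (k=9): L=90 R=99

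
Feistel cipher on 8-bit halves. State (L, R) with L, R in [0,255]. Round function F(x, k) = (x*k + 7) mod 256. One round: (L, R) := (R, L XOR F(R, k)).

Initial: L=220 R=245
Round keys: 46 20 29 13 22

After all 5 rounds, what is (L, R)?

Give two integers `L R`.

Answer: 45 137

Derivation:
Round 1 (k=46): L=245 R=209
Round 2 (k=20): L=209 R=174
Round 3 (k=29): L=174 R=108
Round 4 (k=13): L=108 R=45
Round 5 (k=22): L=45 R=137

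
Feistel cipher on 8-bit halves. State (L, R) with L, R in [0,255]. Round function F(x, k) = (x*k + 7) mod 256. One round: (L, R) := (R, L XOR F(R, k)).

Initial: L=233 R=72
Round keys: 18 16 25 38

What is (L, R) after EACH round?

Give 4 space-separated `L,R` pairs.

Round 1 (k=18): L=72 R=254
Round 2 (k=16): L=254 R=175
Round 3 (k=25): L=175 R=224
Round 4 (k=38): L=224 R=232

Answer: 72,254 254,175 175,224 224,232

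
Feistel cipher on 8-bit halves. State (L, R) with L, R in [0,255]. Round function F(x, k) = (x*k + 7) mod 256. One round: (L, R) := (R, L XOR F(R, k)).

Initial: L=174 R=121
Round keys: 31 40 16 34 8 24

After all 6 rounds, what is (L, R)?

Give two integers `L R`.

Answer: 184 140

Derivation:
Round 1 (k=31): L=121 R=0
Round 2 (k=40): L=0 R=126
Round 3 (k=16): L=126 R=231
Round 4 (k=34): L=231 R=203
Round 5 (k=8): L=203 R=184
Round 6 (k=24): L=184 R=140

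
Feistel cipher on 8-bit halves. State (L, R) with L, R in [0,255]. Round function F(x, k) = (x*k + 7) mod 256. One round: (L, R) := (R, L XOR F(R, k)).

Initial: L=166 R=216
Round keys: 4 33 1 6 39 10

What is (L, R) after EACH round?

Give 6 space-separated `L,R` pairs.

Answer: 216,193 193,48 48,246 246,251 251,178 178,0

Derivation:
Round 1 (k=4): L=216 R=193
Round 2 (k=33): L=193 R=48
Round 3 (k=1): L=48 R=246
Round 4 (k=6): L=246 R=251
Round 5 (k=39): L=251 R=178
Round 6 (k=10): L=178 R=0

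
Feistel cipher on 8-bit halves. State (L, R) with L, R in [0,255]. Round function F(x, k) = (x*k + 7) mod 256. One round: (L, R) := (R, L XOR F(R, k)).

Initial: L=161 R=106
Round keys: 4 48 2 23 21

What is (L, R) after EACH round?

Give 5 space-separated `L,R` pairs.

Answer: 106,14 14,205 205,175 175,13 13,183

Derivation:
Round 1 (k=4): L=106 R=14
Round 2 (k=48): L=14 R=205
Round 3 (k=2): L=205 R=175
Round 4 (k=23): L=175 R=13
Round 5 (k=21): L=13 R=183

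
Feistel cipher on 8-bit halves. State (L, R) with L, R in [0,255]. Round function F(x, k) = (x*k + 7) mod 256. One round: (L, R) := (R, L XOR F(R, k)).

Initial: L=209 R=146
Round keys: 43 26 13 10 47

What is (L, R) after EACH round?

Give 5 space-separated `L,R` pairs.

Round 1 (k=43): L=146 R=92
Round 2 (k=26): L=92 R=205
Round 3 (k=13): L=205 R=44
Round 4 (k=10): L=44 R=114
Round 5 (k=47): L=114 R=217

Answer: 146,92 92,205 205,44 44,114 114,217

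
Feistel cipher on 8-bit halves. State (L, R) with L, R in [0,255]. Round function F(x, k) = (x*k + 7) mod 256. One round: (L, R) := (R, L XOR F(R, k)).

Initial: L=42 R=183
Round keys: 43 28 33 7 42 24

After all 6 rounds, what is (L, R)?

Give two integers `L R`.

Answer: 82 49

Derivation:
Round 1 (k=43): L=183 R=238
Round 2 (k=28): L=238 R=184
Round 3 (k=33): L=184 R=81
Round 4 (k=7): L=81 R=134
Round 5 (k=42): L=134 R=82
Round 6 (k=24): L=82 R=49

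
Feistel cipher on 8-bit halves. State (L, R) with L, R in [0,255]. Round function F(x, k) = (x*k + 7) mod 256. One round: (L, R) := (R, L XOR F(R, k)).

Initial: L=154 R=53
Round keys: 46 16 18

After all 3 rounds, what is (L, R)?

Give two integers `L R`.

Answer: 66 188

Derivation:
Round 1 (k=46): L=53 R=23
Round 2 (k=16): L=23 R=66
Round 3 (k=18): L=66 R=188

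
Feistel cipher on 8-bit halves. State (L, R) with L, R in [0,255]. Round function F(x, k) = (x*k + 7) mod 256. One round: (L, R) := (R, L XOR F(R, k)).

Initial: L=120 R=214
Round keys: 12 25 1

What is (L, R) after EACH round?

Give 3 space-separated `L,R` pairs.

Round 1 (k=12): L=214 R=119
Round 2 (k=25): L=119 R=112
Round 3 (k=1): L=112 R=0

Answer: 214,119 119,112 112,0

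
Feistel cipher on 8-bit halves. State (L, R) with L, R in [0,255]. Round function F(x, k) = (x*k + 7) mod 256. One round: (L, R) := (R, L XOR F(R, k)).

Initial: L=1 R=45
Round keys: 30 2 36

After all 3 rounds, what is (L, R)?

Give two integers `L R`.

Round 1 (k=30): L=45 R=76
Round 2 (k=2): L=76 R=178
Round 3 (k=36): L=178 R=67

Answer: 178 67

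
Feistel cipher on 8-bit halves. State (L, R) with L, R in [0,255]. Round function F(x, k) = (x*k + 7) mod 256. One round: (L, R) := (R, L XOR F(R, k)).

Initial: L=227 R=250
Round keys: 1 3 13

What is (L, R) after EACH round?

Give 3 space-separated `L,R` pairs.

Round 1 (k=1): L=250 R=226
Round 2 (k=3): L=226 R=87
Round 3 (k=13): L=87 R=144

Answer: 250,226 226,87 87,144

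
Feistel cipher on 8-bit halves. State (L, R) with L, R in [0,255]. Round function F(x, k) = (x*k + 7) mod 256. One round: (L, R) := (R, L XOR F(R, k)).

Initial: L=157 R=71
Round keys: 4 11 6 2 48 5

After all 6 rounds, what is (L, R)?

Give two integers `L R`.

Round 1 (k=4): L=71 R=190
Round 2 (k=11): L=190 R=118
Round 3 (k=6): L=118 R=117
Round 4 (k=2): L=117 R=135
Round 5 (k=48): L=135 R=34
Round 6 (k=5): L=34 R=54

Answer: 34 54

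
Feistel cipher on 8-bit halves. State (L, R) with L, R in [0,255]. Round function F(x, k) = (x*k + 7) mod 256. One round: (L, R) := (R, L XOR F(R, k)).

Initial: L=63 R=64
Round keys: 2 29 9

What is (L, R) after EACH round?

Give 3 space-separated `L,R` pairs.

Round 1 (k=2): L=64 R=184
Round 2 (k=29): L=184 R=159
Round 3 (k=9): L=159 R=38

Answer: 64,184 184,159 159,38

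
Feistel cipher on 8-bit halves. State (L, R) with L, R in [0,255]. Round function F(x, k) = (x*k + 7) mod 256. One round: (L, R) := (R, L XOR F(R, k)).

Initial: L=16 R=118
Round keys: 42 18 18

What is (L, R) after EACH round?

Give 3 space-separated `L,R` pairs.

Answer: 118,115 115,107 107,254

Derivation:
Round 1 (k=42): L=118 R=115
Round 2 (k=18): L=115 R=107
Round 3 (k=18): L=107 R=254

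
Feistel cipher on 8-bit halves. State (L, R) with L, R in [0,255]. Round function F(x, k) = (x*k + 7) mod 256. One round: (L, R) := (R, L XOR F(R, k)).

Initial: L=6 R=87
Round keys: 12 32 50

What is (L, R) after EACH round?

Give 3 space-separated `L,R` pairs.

Answer: 87,29 29,240 240,250

Derivation:
Round 1 (k=12): L=87 R=29
Round 2 (k=32): L=29 R=240
Round 3 (k=50): L=240 R=250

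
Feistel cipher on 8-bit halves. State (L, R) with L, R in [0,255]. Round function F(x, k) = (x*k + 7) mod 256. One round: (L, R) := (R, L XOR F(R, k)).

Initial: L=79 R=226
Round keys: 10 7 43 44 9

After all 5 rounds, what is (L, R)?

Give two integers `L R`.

Round 1 (k=10): L=226 R=148
Round 2 (k=7): L=148 R=241
Round 3 (k=43): L=241 R=22
Round 4 (k=44): L=22 R=62
Round 5 (k=9): L=62 R=35

Answer: 62 35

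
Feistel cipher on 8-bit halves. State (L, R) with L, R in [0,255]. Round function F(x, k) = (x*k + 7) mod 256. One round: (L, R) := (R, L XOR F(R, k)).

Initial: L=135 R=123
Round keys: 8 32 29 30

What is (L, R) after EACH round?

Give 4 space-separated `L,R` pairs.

Answer: 123,88 88,124 124,75 75,173

Derivation:
Round 1 (k=8): L=123 R=88
Round 2 (k=32): L=88 R=124
Round 3 (k=29): L=124 R=75
Round 4 (k=30): L=75 R=173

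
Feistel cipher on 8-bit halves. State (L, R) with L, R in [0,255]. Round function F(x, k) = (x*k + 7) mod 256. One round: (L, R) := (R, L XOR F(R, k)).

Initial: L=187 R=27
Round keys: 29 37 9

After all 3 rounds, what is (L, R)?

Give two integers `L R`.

Answer: 19 31

Derivation:
Round 1 (k=29): L=27 R=173
Round 2 (k=37): L=173 R=19
Round 3 (k=9): L=19 R=31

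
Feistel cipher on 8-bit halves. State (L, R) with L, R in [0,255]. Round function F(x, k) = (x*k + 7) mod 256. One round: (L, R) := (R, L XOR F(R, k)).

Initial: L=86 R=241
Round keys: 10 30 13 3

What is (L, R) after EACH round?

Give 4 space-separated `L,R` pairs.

Answer: 241,39 39,104 104,104 104,87

Derivation:
Round 1 (k=10): L=241 R=39
Round 2 (k=30): L=39 R=104
Round 3 (k=13): L=104 R=104
Round 4 (k=3): L=104 R=87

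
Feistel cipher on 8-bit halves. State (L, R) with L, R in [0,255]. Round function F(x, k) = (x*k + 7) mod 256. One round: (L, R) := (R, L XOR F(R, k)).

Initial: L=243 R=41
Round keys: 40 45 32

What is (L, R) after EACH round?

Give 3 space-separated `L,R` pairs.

Round 1 (k=40): L=41 R=156
Round 2 (k=45): L=156 R=90
Round 3 (k=32): L=90 R=219

Answer: 41,156 156,90 90,219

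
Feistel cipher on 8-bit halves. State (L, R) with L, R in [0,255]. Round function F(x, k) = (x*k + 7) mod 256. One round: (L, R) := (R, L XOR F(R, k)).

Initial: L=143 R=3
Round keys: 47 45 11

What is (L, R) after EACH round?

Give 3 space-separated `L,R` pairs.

Round 1 (k=47): L=3 R=27
Round 2 (k=45): L=27 R=197
Round 3 (k=11): L=197 R=101

Answer: 3,27 27,197 197,101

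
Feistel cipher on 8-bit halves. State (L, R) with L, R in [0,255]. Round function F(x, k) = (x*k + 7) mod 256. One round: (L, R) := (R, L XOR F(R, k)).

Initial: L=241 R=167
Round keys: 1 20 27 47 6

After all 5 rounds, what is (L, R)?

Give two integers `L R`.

Round 1 (k=1): L=167 R=95
Round 2 (k=20): L=95 R=212
Round 3 (k=27): L=212 R=60
Round 4 (k=47): L=60 R=223
Round 5 (k=6): L=223 R=125

Answer: 223 125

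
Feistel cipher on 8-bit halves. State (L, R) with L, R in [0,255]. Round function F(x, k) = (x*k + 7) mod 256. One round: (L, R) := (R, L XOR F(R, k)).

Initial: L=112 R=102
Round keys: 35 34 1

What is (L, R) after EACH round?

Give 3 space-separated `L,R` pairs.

Answer: 102,137 137,95 95,239

Derivation:
Round 1 (k=35): L=102 R=137
Round 2 (k=34): L=137 R=95
Round 3 (k=1): L=95 R=239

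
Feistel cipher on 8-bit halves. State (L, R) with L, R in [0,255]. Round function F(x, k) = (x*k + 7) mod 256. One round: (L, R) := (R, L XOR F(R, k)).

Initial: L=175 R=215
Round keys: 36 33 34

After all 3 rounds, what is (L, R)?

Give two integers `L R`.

Round 1 (k=36): L=215 R=236
Round 2 (k=33): L=236 R=164
Round 3 (k=34): L=164 R=35

Answer: 164 35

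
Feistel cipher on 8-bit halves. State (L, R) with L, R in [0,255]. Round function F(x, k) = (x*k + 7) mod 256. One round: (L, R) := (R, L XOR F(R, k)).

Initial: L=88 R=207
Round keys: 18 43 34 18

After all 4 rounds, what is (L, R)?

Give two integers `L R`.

Round 1 (k=18): L=207 R=205
Round 2 (k=43): L=205 R=185
Round 3 (k=34): L=185 R=84
Round 4 (k=18): L=84 R=86

Answer: 84 86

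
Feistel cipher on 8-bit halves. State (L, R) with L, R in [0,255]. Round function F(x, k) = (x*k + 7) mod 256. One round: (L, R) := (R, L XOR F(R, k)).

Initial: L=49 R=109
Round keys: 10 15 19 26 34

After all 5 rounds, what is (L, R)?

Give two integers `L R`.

Answer: 11 72

Derivation:
Round 1 (k=10): L=109 R=120
Round 2 (k=15): L=120 R=98
Round 3 (k=19): L=98 R=53
Round 4 (k=26): L=53 R=11
Round 5 (k=34): L=11 R=72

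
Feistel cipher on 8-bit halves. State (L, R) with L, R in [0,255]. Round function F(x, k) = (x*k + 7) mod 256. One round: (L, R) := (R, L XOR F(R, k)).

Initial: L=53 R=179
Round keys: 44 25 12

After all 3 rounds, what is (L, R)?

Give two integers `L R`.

Round 1 (k=44): L=179 R=254
Round 2 (k=25): L=254 R=102
Round 3 (k=12): L=102 R=49

Answer: 102 49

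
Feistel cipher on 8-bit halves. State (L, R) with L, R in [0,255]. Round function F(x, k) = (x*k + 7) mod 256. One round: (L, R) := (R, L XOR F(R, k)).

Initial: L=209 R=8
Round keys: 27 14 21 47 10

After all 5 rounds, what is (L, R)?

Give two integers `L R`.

Answer: 188 87

Derivation:
Round 1 (k=27): L=8 R=14
Round 2 (k=14): L=14 R=195
Round 3 (k=21): L=195 R=8
Round 4 (k=47): L=8 R=188
Round 5 (k=10): L=188 R=87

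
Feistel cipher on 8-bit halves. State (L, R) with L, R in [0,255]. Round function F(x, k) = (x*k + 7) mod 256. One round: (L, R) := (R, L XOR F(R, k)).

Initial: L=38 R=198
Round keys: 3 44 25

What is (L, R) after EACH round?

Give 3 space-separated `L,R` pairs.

Round 1 (k=3): L=198 R=127
Round 2 (k=44): L=127 R=29
Round 3 (k=25): L=29 R=163

Answer: 198,127 127,29 29,163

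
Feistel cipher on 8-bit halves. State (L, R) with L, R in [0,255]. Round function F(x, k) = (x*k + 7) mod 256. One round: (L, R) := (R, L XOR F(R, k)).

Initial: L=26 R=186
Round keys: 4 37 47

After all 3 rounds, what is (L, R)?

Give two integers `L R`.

Round 1 (k=4): L=186 R=245
Round 2 (k=37): L=245 R=202
Round 3 (k=47): L=202 R=232

Answer: 202 232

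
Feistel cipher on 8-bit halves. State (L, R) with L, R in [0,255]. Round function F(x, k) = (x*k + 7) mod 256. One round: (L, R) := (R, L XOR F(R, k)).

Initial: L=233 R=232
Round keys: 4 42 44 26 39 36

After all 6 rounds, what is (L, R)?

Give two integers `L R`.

Answer: 0 117

Derivation:
Round 1 (k=4): L=232 R=78
Round 2 (k=42): L=78 R=59
Round 3 (k=44): L=59 R=101
Round 4 (k=26): L=101 R=114
Round 5 (k=39): L=114 R=0
Round 6 (k=36): L=0 R=117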